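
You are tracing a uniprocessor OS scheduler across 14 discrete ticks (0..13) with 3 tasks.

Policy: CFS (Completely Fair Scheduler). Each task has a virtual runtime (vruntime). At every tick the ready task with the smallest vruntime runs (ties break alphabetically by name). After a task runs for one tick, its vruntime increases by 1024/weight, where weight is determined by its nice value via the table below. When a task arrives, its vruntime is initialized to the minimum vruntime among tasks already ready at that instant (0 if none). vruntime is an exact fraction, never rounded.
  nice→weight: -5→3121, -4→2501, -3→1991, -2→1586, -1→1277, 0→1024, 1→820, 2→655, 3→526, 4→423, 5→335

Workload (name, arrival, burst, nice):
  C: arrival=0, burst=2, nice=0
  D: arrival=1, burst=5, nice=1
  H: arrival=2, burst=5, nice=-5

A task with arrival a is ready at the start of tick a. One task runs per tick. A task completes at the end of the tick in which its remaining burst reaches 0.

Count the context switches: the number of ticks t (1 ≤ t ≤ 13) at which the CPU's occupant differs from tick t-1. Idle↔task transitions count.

context switches = 6

t=0: vr[C=0] → run C
t=1: vr[C=1 D=1] → run C
t=2: vr[D=1 H=1] → run D
t=3: vr[D=461/205 H=1] → run H
t=4: vr[D=461/205 H=4145/3121] → run H
t=5: vr[D=461/205 H=5169/3121] → run H
t=6: vr[D=461/205 H=6193/3121] → run H
t=7: vr[D=461/205 H=7217/3121] → run D
t=8: vr[D=717/205 H=7217/3121] → run H
t=9: vr[D=717/205] → run D
t=10: vr[D=973/205] → run D
t=11: vr[D=1229/205] → run D
t=12: (idle)
t=13: (idle)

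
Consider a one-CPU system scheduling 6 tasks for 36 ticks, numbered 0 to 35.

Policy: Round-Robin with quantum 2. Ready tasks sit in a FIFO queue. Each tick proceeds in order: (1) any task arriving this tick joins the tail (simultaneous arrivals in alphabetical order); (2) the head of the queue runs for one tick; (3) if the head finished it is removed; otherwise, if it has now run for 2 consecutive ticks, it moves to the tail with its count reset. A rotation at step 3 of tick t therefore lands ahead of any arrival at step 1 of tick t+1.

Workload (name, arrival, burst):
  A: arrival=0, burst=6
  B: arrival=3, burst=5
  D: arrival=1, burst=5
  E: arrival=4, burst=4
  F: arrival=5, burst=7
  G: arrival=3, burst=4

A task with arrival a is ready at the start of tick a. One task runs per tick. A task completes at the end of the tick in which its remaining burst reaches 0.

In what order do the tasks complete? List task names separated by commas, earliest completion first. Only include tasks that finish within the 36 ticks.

t=0: queue=[A] q_used=0 → run A
t=1: queue=[A,D] q_used=1 → run A
t=2: queue=[D,A] q_used=0 → run D
t=3: queue=[D,A,B,G] q_used=1 → run D
t=4: queue=[A,B,G,D,E] q_used=0 → run A
t=5: queue=[A,B,G,D,E,F] q_used=1 → run A
t=6: queue=[B,G,D,E,F,A] q_used=0 → run B
t=7: queue=[B,G,D,E,F,A] q_used=1 → run B
t=8: queue=[G,D,E,F,A,B] q_used=0 → run G
t=9: queue=[G,D,E,F,A,B] q_used=1 → run G
t=10: queue=[D,E,F,A,B,G] q_used=0 → run D
t=11: queue=[D,E,F,A,B,G] q_used=1 → run D
t=12: queue=[E,F,A,B,G,D] q_used=0 → run E
t=13: queue=[E,F,A,B,G,D] q_used=1 → run E
t=14: queue=[F,A,B,G,D,E] q_used=0 → run F
t=15: queue=[F,A,B,G,D,E] q_used=1 → run F
t=16: queue=[A,B,G,D,E,F] q_used=0 → run A
t=17: queue=[A,B,G,D,E,F] q_used=1 → run A
t=18: queue=[B,G,D,E,F] q_used=0 → run B
t=19: queue=[B,G,D,E,F] q_used=1 → run B
t=20: queue=[G,D,E,F,B] q_used=0 → run G
t=21: queue=[G,D,E,F,B] q_used=1 → run G
t=22: queue=[D,E,F,B] q_used=0 → run D
t=23: queue=[E,F,B] q_used=0 → run E
t=24: queue=[E,F,B] q_used=1 → run E
t=25: queue=[F,B] q_used=0 → run F
t=26: queue=[F,B] q_used=1 → run F
t=27: queue=[B,F] q_used=0 → run B
t=28: queue=[F] q_used=0 → run F
t=29: queue=[F] q_used=1 → run F
t=30: queue=[F] q_used=0 → run F
t=31: (idle)
t=32: (idle)
t=33: (idle)
t=34: (idle)
t=35: (idle)

completion order = A, G, D, E, B, F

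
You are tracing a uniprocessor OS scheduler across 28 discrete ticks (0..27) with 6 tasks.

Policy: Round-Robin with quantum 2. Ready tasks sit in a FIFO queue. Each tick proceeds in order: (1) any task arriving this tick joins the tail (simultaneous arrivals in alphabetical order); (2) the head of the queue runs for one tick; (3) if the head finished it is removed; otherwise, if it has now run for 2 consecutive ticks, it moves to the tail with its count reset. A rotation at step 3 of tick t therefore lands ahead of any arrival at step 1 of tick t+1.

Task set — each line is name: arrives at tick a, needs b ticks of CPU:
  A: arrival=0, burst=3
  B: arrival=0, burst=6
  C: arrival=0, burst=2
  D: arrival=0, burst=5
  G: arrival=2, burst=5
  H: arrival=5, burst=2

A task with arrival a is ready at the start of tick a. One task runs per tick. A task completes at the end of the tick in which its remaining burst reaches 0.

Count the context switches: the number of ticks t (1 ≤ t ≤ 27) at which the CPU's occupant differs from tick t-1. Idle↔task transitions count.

context switches = 13

t=0: queue=[A,B,C,D] q_used=0 → run A
t=1: queue=[A,B,C,D] q_used=1 → run A
t=2: queue=[B,C,D,A,G] q_used=0 → run B
t=3: queue=[B,C,D,A,G] q_used=1 → run B
t=4: queue=[C,D,A,G,B] q_used=0 → run C
t=5: queue=[C,D,A,G,B,H] q_used=1 → run C
t=6: queue=[D,A,G,B,H] q_used=0 → run D
t=7: queue=[D,A,G,B,H] q_used=1 → run D
t=8: queue=[A,G,B,H,D] q_used=0 → run A
t=9: queue=[G,B,H,D] q_used=0 → run G
t=10: queue=[G,B,H,D] q_used=1 → run G
t=11: queue=[B,H,D,G] q_used=0 → run B
t=12: queue=[B,H,D,G] q_used=1 → run B
t=13: queue=[H,D,G,B] q_used=0 → run H
t=14: queue=[H,D,G,B] q_used=1 → run H
t=15: queue=[D,G,B] q_used=0 → run D
t=16: queue=[D,G,B] q_used=1 → run D
t=17: queue=[G,B,D] q_used=0 → run G
t=18: queue=[G,B,D] q_used=1 → run G
t=19: queue=[B,D,G] q_used=0 → run B
t=20: queue=[B,D,G] q_used=1 → run B
t=21: queue=[D,G] q_used=0 → run D
t=22: queue=[G] q_used=0 → run G
t=23: (idle)
t=24: (idle)
t=25: (idle)
t=26: (idle)
t=27: (idle)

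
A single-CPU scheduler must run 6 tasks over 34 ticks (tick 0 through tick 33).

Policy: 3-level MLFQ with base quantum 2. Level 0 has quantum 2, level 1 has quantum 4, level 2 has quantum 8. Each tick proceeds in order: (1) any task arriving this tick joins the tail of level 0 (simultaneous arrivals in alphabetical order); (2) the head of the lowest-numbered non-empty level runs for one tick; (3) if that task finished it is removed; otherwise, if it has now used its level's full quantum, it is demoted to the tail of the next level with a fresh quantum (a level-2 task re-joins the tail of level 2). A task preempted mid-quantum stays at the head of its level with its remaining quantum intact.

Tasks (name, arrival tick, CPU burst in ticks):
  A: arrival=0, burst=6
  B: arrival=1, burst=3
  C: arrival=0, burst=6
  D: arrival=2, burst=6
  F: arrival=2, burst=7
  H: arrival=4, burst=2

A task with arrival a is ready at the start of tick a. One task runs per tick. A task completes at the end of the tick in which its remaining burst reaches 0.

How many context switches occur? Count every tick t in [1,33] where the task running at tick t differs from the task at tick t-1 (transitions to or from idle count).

t=0: L0/L1/L2 = AC/-/- → run A
t=1: L0/L1/L2 = ACB/-/- → run A
t=2: L0/L1/L2 = CBDF/A/- → run C
t=3: L0/L1/L2 = CBDF/A/- → run C
t=4: L0/L1/L2 = BDFH/AC/- → run B
t=5: L0/L1/L2 = BDFH/AC/- → run B
t=6: L0/L1/L2 = DFH/ACB/- → run D
t=7: L0/L1/L2 = DFH/ACB/- → run D
t=8: L0/L1/L2 = FH/ACBD/- → run F
t=9: L0/L1/L2 = FH/ACBD/- → run F
t=10: L0/L1/L2 = H/ACBDF/- → run H
t=11: L0/L1/L2 = H/ACBDF/- → run H
t=12: L0/L1/L2 = -/ACBDF/- → run A
t=13: L0/L1/L2 = -/ACBDF/- → run A
t=14: L0/L1/L2 = -/ACBDF/- → run A
t=15: L0/L1/L2 = -/ACBDF/- → run A
t=16: L0/L1/L2 = -/CBDF/- → run C
t=17: L0/L1/L2 = -/CBDF/- → run C
t=18: L0/L1/L2 = -/CBDF/- → run C
t=19: L0/L1/L2 = -/CBDF/- → run C
t=20: L0/L1/L2 = -/BDF/- → run B
t=21: L0/L1/L2 = -/DF/- → run D
t=22: L0/L1/L2 = -/DF/- → run D
t=23: L0/L1/L2 = -/DF/- → run D
t=24: L0/L1/L2 = -/DF/- → run D
t=25: L0/L1/L2 = -/F/- → run F
t=26: L0/L1/L2 = -/F/- → run F
t=27: L0/L1/L2 = -/F/- → run F
t=28: L0/L1/L2 = -/F/- → run F
t=29: L0/L1/L2 = -/-/F → run F
t=30: (idle)
t=31: (idle)
t=32: (idle)
t=33: (idle)

context switches = 11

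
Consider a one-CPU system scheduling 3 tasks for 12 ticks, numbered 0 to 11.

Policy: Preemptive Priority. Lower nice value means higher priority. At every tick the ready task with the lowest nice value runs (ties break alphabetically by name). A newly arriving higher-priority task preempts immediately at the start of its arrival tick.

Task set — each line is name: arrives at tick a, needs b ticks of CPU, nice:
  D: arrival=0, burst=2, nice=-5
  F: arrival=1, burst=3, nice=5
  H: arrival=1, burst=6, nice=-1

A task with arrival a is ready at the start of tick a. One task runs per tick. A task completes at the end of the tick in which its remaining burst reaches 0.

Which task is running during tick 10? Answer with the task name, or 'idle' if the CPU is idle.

t=0: ready={D} → run D
t=1: ready={D,F,H} → run D
t=2: ready={F,H} → run H
t=3: ready={F,H} → run H
t=4: ready={F,H} → run H
t=5: ready={F,H} → run H
t=6: ready={F,H} → run H
t=7: ready={F,H} → run H
t=8: ready={F} → run F
t=9: ready={F} → run F
t=10: ready={F} → run F
t=11: (idle)

running at tick 10 = F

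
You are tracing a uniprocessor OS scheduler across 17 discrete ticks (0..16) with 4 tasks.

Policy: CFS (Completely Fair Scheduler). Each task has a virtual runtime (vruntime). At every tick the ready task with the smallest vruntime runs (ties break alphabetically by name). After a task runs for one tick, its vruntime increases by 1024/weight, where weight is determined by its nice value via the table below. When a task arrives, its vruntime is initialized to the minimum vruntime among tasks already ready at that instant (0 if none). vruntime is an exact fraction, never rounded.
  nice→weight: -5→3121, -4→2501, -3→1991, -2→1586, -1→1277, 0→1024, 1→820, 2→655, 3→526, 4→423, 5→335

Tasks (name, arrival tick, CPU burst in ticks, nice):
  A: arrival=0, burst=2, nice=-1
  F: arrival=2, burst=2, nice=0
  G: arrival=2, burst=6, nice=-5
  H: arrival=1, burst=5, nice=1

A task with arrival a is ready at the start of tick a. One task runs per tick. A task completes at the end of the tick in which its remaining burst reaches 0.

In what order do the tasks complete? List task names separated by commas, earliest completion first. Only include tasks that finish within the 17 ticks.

completion order = A, F, G, H

t=0: vr[A=0] → run A
t=1: vr[A=1024/1277 H=1024/1277] → run A
t=2: vr[F=1024/1277 G=1024/1277 H=1024/1277] → run F
t=3: vr[F=2301/1277 G=1024/1277 H=1024/1277] → run G
t=4: vr[F=2301/1277 G=4503552/3985517 H=1024/1277] → run H
t=5: vr[F=2301/1277 G=4503552/3985517 H=536832/261785] → run G
t=6: vr[F=2301/1277 G=5811200/3985517 H=536832/261785] → run G
t=7: vr[F=2301/1277 G=7118848/3985517 H=536832/261785] → run G
t=8: vr[F=2301/1277 G=8426496/3985517 H=536832/261785] → run F
t=9: vr[G=8426496/3985517 H=536832/261785] → run H
t=10: vr[G=8426496/3985517 H=863744/261785] → run G
t=11: vr[G=9734144/3985517 H=863744/261785] → run G
t=12: vr[H=863744/261785] → run H
t=13: vr[H=1190656/261785] → run H
t=14: vr[H=1517568/261785] → run H
t=15: (idle)
t=16: (idle)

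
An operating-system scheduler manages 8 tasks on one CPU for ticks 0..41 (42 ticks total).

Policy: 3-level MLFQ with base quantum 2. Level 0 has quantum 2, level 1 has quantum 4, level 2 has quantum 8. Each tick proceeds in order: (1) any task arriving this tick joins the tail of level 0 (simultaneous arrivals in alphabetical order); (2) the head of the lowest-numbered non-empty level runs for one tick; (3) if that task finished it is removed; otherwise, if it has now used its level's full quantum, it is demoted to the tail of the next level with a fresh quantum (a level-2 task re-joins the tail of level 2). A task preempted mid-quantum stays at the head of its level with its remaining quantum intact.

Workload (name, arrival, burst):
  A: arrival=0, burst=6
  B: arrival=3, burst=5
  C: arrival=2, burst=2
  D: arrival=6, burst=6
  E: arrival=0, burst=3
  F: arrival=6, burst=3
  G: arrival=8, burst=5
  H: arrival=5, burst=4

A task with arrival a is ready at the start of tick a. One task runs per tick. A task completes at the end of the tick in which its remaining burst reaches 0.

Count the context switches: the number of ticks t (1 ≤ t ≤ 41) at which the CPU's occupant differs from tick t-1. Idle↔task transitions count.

context switches = 15

t=0: L0/L1/L2 = AE/-/- → run A
t=1: L0/L1/L2 = AE/-/- → run A
t=2: L0/L1/L2 = EC/A/- → run E
t=3: L0/L1/L2 = ECB/A/- → run E
t=4: L0/L1/L2 = CB/AE/- → run C
t=5: L0/L1/L2 = CBH/AE/- → run C
t=6: L0/L1/L2 = BHDF/AE/- → run B
t=7: L0/L1/L2 = BHDF/AE/- → run B
t=8: L0/L1/L2 = HDFG/AEB/- → run H
t=9: L0/L1/L2 = HDFG/AEB/- → run H
t=10: L0/L1/L2 = DFG/AEBH/- → run D
t=11: L0/L1/L2 = DFG/AEBH/- → run D
t=12: L0/L1/L2 = FG/AEBHD/- → run F
t=13: L0/L1/L2 = FG/AEBHD/- → run F
t=14: L0/L1/L2 = G/AEBHDF/- → run G
t=15: L0/L1/L2 = G/AEBHDF/- → run G
t=16: L0/L1/L2 = -/AEBHDFG/- → run A
t=17: L0/L1/L2 = -/AEBHDFG/- → run A
t=18: L0/L1/L2 = -/AEBHDFG/- → run A
t=19: L0/L1/L2 = -/AEBHDFG/- → run A
t=20: L0/L1/L2 = -/EBHDFG/- → run E
t=21: L0/L1/L2 = -/BHDFG/- → run B
t=22: L0/L1/L2 = -/BHDFG/- → run B
t=23: L0/L1/L2 = -/BHDFG/- → run B
t=24: L0/L1/L2 = -/HDFG/- → run H
t=25: L0/L1/L2 = -/HDFG/- → run H
t=26: L0/L1/L2 = -/DFG/- → run D
t=27: L0/L1/L2 = -/DFG/- → run D
t=28: L0/L1/L2 = -/DFG/- → run D
t=29: L0/L1/L2 = -/DFG/- → run D
t=30: L0/L1/L2 = -/FG/- → run F
t=31: L0/L1/L2 = -/G/- → run G
t=32: L0/L1/L2 = -/G/- → run G
t=33: L0/L1/L2 = -/G/- → run G
t=34: (idle)
t=35: (idle)
t=36: (idle)
t=37: (idle)
t=38: (idle)
t=39: (idle)
t=40: (idle)
t=41: (idle)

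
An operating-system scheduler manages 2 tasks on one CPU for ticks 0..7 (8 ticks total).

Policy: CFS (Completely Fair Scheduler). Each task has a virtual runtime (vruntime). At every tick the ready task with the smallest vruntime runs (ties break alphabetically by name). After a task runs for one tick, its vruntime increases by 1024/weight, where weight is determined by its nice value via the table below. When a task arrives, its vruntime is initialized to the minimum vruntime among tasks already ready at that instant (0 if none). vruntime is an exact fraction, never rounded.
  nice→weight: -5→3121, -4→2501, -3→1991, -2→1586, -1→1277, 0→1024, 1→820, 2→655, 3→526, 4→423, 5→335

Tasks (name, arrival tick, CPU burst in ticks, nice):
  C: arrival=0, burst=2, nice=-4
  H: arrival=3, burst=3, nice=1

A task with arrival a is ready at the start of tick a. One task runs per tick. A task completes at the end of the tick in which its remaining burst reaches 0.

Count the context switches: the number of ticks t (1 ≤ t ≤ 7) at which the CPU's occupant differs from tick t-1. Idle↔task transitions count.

t=0: vr[C=0] → run C
t=1: vr[C=1024/2501] → run C
t=2: (idle)
t=3: vr[H=0] → run H
t=4: vr[H=256/205] → run H
t=5: vr[H=512/205] → run H
t=6: (idle)
t=7: (idle)

context switches = 3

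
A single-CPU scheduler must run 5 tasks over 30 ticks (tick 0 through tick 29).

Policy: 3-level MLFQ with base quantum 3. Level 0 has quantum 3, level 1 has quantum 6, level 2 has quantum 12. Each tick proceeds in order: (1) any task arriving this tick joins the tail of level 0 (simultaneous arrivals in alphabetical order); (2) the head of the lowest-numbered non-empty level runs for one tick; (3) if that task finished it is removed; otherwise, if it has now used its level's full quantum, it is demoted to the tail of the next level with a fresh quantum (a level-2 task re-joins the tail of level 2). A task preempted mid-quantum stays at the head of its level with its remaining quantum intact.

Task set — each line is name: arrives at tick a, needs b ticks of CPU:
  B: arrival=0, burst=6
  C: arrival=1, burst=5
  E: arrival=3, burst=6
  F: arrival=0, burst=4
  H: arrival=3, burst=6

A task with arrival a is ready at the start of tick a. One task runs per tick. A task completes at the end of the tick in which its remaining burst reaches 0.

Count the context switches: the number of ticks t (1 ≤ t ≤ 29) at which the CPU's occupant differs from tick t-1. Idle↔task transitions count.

context switches = 10

t=0: L0/L1/L2 = BF/-/- → run B
t=1: L0/L1/L2 = BFC/-/- → run B
t=2: L0/L1/L2 = BFC/-/- → run B
t=3: L0/L1/L2 = FCEH/B/- → run F
t=4: L0/L1/L2 = FCEH/B/- → run F
t=5: L0/L1/L2 = FCEH/B/- → run F
t=6: L0/L1/L2 = CEH/BF/- → run C
t=7: L0/L1/L2 = CEH/BF/- → run C
t=8: L0/L1/L2 = CEH/BF/- → run C
t=9: L0/L1/L2 = EH/BFC/- → run E
t=10: L0/L1/L2 = EH/BFC/- → run E
t=11: L0/L1/L2 = EH/BFC/- → run E
t=12: L0/L1/L2 = H/BFCE/- → run H
t=13: L0/L1/L2 = H/BFCE/- → run H
t=14: L0/L1/L2 = H/BFCE/- → run H
t=15: L0/L1/L2 = -/BFCEH/- → run B
t=16: L0/L1/L2 = -/BFCEH/- → run B
t=17: L0/L1/L2 = -/BFCEH/- → run B
t=18: L0/L1/L2 = -/FCEH/- → run F
t=19: L0/L1/L2 = -/CEH/- → run C
t=20: L0/L1/L2 = -/CEH/- → run C
t=21: L0/L1/L2 = -/EH/- → run E
t=22: L0/L1/L2 = -/EH/- → run E
t=23: L0/L1/L2 = -/EH/- → run E
t=24: L0/L1/L2 = -/H/- → run H
t=25: L0/L1/L2 = -/H/- → run H
t=26: L0/L1/L2 = -/H/- → run H
t=27: (idle)
t=28: (idle)
t=29: (idle)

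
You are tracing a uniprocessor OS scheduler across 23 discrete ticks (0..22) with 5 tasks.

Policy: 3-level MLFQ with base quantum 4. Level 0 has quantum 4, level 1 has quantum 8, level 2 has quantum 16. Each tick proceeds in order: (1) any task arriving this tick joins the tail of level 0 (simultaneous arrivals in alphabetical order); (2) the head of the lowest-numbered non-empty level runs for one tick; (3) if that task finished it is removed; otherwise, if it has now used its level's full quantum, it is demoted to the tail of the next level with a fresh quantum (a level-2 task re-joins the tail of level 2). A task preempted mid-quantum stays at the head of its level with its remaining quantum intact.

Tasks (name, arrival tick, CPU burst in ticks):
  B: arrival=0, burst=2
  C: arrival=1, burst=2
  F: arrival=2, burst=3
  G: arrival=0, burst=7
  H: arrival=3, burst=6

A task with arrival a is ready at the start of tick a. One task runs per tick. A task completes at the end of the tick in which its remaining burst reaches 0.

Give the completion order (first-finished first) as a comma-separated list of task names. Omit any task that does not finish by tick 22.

t=0: L0/L1/L2 = BG/-/- → run B
t=1: L0/L1/L2 = BGC/-/- → run B
t=2: L0/L1/L2 = GCF/-/- → run G
t=3: L0/L1/L2 = GCFH/-/- → run G
t=4: L0/L1/L2 = GCFH/-/- → run G
t=5: L0/L1/L2 = GCFH/-/- → run G
t=6: L0/L1/L2 = CFH/G/- → run C
t=7: L0/L1/L2 = CFH/G/- → run C
t=8: L0/L1/L2 = FH/G/- → run F
t=9: L0/L1/L2 = FH/G/- → run F
t=10: L0/L1/L2 = FH/G/- → run F
t=11: L0/L1/L2 = H/G/- → run H
t=12: L0/L1/L2 = H/G/- → run H
t=13: L0/L1/L2 = H/G/- → run H
t=14: L0/L1/L2 = H/G/- → run H
t=15: L0/L1/L2 = -/GH/- → run G
t=16: L0/L1/L2 = -/GH/- → run G
t=17: L0/L1/L2 = -/GH/- → run G
t=18: L0/L1/L2 = -/H/- → run H
t=19: L0/L1/L2 = -/H/- → run H
t=20: (idle)
t=21: (idle)
t=22: (idle)

completion order = B, C, F, G, H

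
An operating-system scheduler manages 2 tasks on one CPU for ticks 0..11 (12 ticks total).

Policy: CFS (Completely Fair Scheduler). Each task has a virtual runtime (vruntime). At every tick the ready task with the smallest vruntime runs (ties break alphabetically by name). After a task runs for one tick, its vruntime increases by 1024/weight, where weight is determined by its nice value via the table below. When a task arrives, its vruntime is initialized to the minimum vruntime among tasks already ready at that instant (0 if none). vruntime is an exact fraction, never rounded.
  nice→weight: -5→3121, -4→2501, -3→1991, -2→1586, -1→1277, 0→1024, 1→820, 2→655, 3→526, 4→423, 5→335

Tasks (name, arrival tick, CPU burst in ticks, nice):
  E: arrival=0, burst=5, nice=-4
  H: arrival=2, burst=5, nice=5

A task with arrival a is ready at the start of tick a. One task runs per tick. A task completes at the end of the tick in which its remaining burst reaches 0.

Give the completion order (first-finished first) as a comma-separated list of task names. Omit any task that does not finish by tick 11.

completion order = E, H

t=0: vr[E=0] → run E
t=1: vr[E=1024/2501] → run E
t=2: vr[E=2048/2501 H=2048/2501] → run E
t=3: vr[E=3072/2501 H=2048/2501] → run H
t=4: vr[E=3072/2501 H=3247104/837835] → run E
t=5: vr[E=4096/2501 H=3247104/837835] → run E
t=6: vr[H=3247104/837835] → run H
t=7: vr[H=5808128/837835] → run H
t=8: vr[H=8369152/837835] → run H
t=9: vr[H=10930176/837835] → run H
t=10: (idle)
t=11: (idle)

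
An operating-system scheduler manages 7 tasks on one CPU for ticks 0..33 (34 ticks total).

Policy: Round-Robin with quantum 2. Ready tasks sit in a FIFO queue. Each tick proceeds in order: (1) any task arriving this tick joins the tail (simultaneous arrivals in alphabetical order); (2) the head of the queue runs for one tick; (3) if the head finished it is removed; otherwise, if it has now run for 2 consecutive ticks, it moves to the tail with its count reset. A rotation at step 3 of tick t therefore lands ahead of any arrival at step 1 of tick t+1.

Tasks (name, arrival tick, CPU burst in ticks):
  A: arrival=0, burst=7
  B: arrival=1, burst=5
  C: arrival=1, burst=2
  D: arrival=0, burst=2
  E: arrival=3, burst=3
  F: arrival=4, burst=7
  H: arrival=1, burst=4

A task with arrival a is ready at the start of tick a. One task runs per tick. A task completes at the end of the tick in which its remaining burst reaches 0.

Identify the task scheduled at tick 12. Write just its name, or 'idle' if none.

running at tick 12 = E

t=0: queue=[A,D] q_used=0 → run A
t=1: queue=[A,D,B,C,H] q_used=1 → run A
t=2: queue=[D,B,C,H,A] q_used=0 → run D
t=3: queue=[D,B,C,H,A,E] q_used=1 → run D
t=4: queue=[B,C,H,A,E,F] q_used=0 → run B
t=5: queue=[B,C,H,A,E,F] q_used=1 → run B
t=6: queue=[C,H,A,E,F,B] q_used=0 → run C
t=7: queue=[C,H,A,E,F,B] q_used=1 → run C
t=8: queue=[H,A,E,F,B] q_used=0 → run H
t=9: queue=[H,A,E,F,B] q_used=1 → run H
t=10: queue=[A,E,F,B,H] q_used=0 → run A
t=11: queue=[A,E,F,B,H] q_used=1 → run A
t=12: queue=[E,F,B,H,A] q_used=0 → run E
t=13: queue=[E,F,B,H,A] q_used=1 → run E
t=14: queue=[F,B,H,A,E] q_used=0 → run F
t=15: queue=[F,B,H,A,E] q_used=1 → run F
t=16: queue=[B,H,A,E,F] q_used=0 → run B
t=17: queue=[B,H,A,E,F] q_used=1 → run B
t=18: queue=[H,A,E,F,B] q_used=0 → run H
t=19: queue=[H,A,E,F,B] q_used=1 → run H
t=20: queue=[A,E,F,B] q_used=0 → run A
t=21: queue=[A,E,F,B] q_used=1 → run A
t=22: queue=[E,F,B,A] q_used=0 → run E
t=23: queue=[F,B,A] q_used=0 → run F
t=24: queue=[F,B,A] q_used=1 → run F
t=25: queue=[B,A,F] q_used=0 → run B
t=26: queue=[A,F] q_used=0 → run A
t=27: queue=[F] q_used=0 → run F
t=28: queue=[F] q_used=1 → run F
t=29: queue=[F] q_used=0 → run F
t=30: (idle)
t=31: (idle)
t=32: (idle)
t=33: (idle)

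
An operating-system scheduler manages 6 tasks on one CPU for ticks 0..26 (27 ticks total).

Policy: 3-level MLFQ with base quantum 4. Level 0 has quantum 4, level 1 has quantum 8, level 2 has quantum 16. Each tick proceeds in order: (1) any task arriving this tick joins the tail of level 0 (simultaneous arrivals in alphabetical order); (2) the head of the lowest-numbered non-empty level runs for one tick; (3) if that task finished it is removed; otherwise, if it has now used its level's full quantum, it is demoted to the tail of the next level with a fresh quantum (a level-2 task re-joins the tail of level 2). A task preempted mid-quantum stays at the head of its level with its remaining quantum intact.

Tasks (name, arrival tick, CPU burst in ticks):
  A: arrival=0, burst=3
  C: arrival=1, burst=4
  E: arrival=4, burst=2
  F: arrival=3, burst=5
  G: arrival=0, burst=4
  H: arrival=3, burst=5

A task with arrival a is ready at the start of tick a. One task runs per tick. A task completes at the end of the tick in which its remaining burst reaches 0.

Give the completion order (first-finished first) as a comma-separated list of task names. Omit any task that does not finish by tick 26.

t=0: L0/L1/L2 = AG/-/- → run A
t=1: L0/L1/L2 = AGC/-/- → run A
t=2: L0/L1/L2 = AGC/-/- → run A
t=3: L0/L1/L2 = GCFH/-/- → run G
t=4: L0/L1/L2 = GCFHE/-/- → run G
t=5: L0/L1/L2 = GCFHE/-/- → run G
t=6: L0/L1/L2 = GCFHE/-/- → run G
t=7: L0/L1/L2 = CFHE/-/- → run C
t=8: L0/L1/L2 = CFHE/-/- → run C
t=9: L0/L1/L2 = CFHE/-/- → run C
t=10: L0/L1/L2 = CFHE/-/- → run C
t=11: L0/L1/L2 = FHE/-/- → run F
t=12: L0/L1/L2 = FHE/-/- → run F
t=13: L0/L1/L2 = FHE/-/- → run F
t=14: L0/L1/L2 = FHE/-/- → run F
t=15: L0/L1/L2 = HE/F/- → run H
t=16: L0/L1/L2 = HE/F/- → run H
t=17: L0/L1/L2 = HE/F/- → run H
t=18: L0/L1/L2 = HE/F/- → run H
t=19: L0/L1/L2 = E/FH/- → run E
t=20: L0/L1/L2 = E/FH/- → run E
t=21: L0/L1/L2 = -/FH/- → run F
t=22: L0/L1/L2 = -/H/- → run H
t=23: (idle)
t=24: (idle)
t=25: (idle)
t=26: (idle)

completion order = A, G, C, E, F, H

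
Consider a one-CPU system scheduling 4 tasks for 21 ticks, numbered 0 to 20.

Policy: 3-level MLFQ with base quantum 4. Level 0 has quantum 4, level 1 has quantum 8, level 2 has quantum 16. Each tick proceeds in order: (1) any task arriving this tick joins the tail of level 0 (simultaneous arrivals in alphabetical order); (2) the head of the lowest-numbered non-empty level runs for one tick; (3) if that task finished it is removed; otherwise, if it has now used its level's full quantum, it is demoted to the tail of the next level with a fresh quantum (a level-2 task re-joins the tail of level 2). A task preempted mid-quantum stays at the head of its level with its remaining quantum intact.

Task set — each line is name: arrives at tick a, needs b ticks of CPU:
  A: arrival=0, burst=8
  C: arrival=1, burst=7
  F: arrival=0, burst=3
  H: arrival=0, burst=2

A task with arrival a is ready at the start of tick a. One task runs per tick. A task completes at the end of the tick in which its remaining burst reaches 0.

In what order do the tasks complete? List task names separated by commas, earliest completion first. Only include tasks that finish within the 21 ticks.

completion order = F, H, A, C

t=0: L0/L1/L2 = AFH/-/- → run A
t=1: L0/L1/L2 = AFHC/-/- → run A
t=2: L0/L1/L2 = AFHC/-/- → run A
t=3: L0/L1/L2 = AFHC/-/- → run A
t=4: L0/L1/L2 = FHC/A/- → run F
t=5: L0/L1/L2 = FHC/A/- → run F
t=6: L0/L1/L2 = FHC/A/- → run F
t=7: L0/L1/L2 = HC/A/- → run H
t=8: L0/L1/L2 = HC/A/- → run H
t=9: L0/L1/L2 = C/A/- → run C
t=10: L0/L1/L2 = C/A/- → run C
t=11: L0/L1/L2 = C/A/- → run C
t=12: L0/L1/L2 = C/A/- → run C
t=13: L0/L1/L2 = -/AC/- → run A
t=14: L0/L1/L2 = -/AC/- → run A
t=15: L0/L1/L2 = -/AC/- → run A
t=16: L0/L1/L2 = -/AC/- → run A
t=17: L0/L1/L2 = -/C/- → run C
t=18: L0/L1/L2 = -/C/- → run C
t=19: L0/L1/L2 = -/C/- → run C
t=20: (idle)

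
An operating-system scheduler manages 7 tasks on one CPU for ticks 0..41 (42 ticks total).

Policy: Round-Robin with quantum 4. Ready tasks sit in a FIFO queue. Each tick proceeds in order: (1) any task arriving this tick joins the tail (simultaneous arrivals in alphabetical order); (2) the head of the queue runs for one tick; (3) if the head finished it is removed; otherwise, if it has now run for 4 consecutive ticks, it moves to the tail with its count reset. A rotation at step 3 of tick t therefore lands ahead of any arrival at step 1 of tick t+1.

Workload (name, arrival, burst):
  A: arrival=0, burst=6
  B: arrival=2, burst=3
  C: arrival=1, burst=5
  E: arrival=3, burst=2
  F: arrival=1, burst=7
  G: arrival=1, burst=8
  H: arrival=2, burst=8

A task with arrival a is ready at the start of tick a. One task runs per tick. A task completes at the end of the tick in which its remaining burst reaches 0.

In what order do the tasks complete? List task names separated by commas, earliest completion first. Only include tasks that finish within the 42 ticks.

t=0: queue=[A] q_used=0 → run A
t=1: queue=[A,C,F,G] q_used=1 → run A
t=2: queue=[A,C,F,G,B,H] q_used=2 → run A
t=3: queue=[A,C,F,G,B,H,E] q_used=3 → run A
t=4: queue=[C,F,G,B,H,E,A] q_used=0 → run C
t=5: queue=[C,F,G,B,H,E,A] q_used=1 → run C
t=6: queue=[C,F,G,B,H,E,A] q_used=2 → run C
t=7: queue=[C,F,G,B,H,E,A] q_used=3 → run C
t=8: queue=[F,G,B,H,E,A,C] q_used=0 → run F
t=9: queue=[F,G,B,H,E,A,C] q_used=1 → run F
t=10: queue=[F,G,B,H,E,A,C] q_used=2 → run F
t=11: queue=[F,G,B,H,E,A,C] q_used=3 → run F
t=12: queue=[G,B,H,E,A,C,F] q_used=0 → run G
t=13: queue=[G,B,H,E,A,C,F] q_used=1 → run G
t=14: queue=[G,B,H,E,A,C,F] q_used=2 → run G
t=15: queue=[G,B,H,E,A,C,F] q_used=3 → run G
t=16: queue=[B,H,E,A,C,F,G] q_used=0 → run B
t=17: queue=[B,H,E,A,C,F,G] q_used=1 → run B
t=18: queue=[B,H,E,A,C,F,G] q_used=2 → run B
t=19: queue=[H,E,A,C,F,G] q_used=0 → run H
t=20: queue=[H,E,A,C,F,G] q_used=1 → run H
t=21: queue=[H,E,A,C,F,G] q_used=2 → run H
t=22: queue=[H,E,A,C,F,G] q_used=3 → run H
t=23: queue=[E,A,C,F,G,H] q_used=0 → run E
t=24: queue=[E,A,C,F,G,H] q_used=1 → run E
t=25: queue=[A,C,F,G,H] q_used=0 → run A
t=26: queue=[A,C,F,G,H] q_used=1 → run A
t=27: queue=[C,F,G,H] q_used=0 → run C
t=28: queue=[F,G,H] q_used=0 → run F
t=29: queue=[F,G,H] q_used=1 → run F
t=30: queue=[F,G,H] q_used=2 → run F
t=31: queue=[G,H] q_used=0 → run G
t=32: queue=[G,H] q_used=1 → run G
t=33: queue=[G,H] q_used=2 → run G
t=34: queue=[G,H] q_used=3 → run G
t=35: queue=[H] q_used=0 → run H
t=36: queue=[H] q_used=1 → run H
t=37: queue=[H] q_used=2 → run H
t=38: queue=[H] q_used=3 → run H
t=39: (idle)
t=40: (idle)
t=41: (idle)

completion order = B, E, A, C, F, G, H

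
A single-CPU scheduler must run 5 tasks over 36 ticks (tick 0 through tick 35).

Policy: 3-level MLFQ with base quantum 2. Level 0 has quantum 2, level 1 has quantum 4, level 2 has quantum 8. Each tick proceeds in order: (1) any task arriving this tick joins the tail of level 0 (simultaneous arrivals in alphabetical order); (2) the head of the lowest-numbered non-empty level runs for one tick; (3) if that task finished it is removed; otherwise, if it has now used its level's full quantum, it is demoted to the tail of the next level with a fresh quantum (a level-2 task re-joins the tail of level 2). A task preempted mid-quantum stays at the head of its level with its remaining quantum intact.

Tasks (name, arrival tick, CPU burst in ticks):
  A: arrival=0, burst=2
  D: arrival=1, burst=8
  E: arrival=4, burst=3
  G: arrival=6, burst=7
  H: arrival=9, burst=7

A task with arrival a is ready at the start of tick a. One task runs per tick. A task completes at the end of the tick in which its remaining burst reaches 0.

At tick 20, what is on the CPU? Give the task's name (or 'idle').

running at tick 20 = H

t=0: L0/L1/L2 = A/-/- → run A
t=1: L0/L1/L2 = AD/-/- → run A
t=2: L0/L1/L2 = D/-/- → run D
t=3: L0/L1/L2 = D/-/- → run D
t=4: L0/L1/L2 = E/D/- → run E
t=5: L0/L1/L2 = E/D/- → run E
t=6: L0/L1/L2 = G/DE/- → run G
t=7: L0/L1/L2 = G/DE/- → run G
t=8: L0/L1/L2 = -/DEG/- → run D
t=9: L0/L1/L2 = H/DEG/- → run H
t=10: L0/L1/L2 = H/DEG/- → run H
t=11: L0/L1/L2 = -/DEGH/- → run D
t=12: L0/L1/L2 = -/DEGH/- → run D
t=13: L0/L1/L2 = -/DEGH/- → run D
t=14: L0/L1/L2 = -/EGH/D → run E
t=15: L0/L1/L2 = -/GH/D → run G
t=16: L0/L1/L2 = -/GH/D → run G
t=17: L0/L1/L2 = -/GH/D → run G
t=18: L0/L1/L2 = -/GH/D → run G
t=19: L0/L1/L2 = -/H/DG → run H
t=20: L0/L1/L2 = -/H/DG → run H
t=21: L0/L1/L2 = -/H/DG → run H
t=22: L0/L1/L2 = -/H/DG → run H
t=23: L0/L1/L2 = -/-/DGH → run D
t=24: L0/L1/L2 = -/-/DGH → run D
t=25: L0/L1/L2 = -/-/GH → run G
t=26: L0/L1/L2 = -/-/H → run H
t=27: (idle)
t=28: (idle)
t=29: (idle)
t=30: (idle)
t=31: (idle)
t=32: (idle)
t=33: (idle)
t=34: (idle)
t=35: (idle)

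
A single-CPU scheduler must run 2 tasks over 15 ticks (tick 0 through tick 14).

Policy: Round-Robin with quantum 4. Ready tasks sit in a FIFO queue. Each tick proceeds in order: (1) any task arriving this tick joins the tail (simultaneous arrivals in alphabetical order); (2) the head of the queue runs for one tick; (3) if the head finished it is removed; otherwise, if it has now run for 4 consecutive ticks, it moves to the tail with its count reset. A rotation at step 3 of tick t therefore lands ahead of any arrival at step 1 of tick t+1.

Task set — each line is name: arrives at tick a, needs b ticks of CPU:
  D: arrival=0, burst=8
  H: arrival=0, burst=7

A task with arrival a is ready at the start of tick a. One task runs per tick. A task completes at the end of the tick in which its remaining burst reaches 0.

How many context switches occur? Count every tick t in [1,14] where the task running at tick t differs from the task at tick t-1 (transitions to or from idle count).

t=0: queue=[D,H] q_used=0 → run D
t=1: queue=[D,H] q_used=1 → run D
t=2: queue=[D,H] q_used=2 → run D
t=3: queue=[D,H] q_used=3 → run D
t=4: queue=[H,D] q_used=0 → run H
t=5: queue=[H,D] q_used=1 → run H
t=6: queue=[H,D] q_used=2 → run H
t=7: queue=[H,D] q_used=3 → run H
t=8: queue=[D,H] q_used=0 → run D
t=9: queue=[D,H] q_used=1 → run D
t=10: queue=[D,H] q_used=2 → run D
t=11: queue=[D,H] q_used=3 → run D
t=12: queue=[H] q_used=0 → run H
t=13: queue=[H] q_used=1 → run H
t=14: queue=[H] q_used=2 → run H

context switches = 3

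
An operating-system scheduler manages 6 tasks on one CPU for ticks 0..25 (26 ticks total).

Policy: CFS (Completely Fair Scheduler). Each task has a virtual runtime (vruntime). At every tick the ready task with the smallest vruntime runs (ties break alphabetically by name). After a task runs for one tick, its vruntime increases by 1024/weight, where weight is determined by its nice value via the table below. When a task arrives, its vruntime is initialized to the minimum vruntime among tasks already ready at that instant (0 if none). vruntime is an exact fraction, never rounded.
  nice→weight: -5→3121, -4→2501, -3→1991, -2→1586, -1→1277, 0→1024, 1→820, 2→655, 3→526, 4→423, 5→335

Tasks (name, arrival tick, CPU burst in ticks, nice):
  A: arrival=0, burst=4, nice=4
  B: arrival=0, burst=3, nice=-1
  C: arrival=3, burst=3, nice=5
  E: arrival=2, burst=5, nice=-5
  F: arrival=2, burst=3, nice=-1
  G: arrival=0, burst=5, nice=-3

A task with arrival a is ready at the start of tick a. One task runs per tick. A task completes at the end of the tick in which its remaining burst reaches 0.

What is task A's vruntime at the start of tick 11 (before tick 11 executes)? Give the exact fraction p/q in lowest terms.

t=0: vr[A=0 B=0 G=0] → run A
t=1: vr[A=1024/423 B=0 G=0] → run B
t=2: vr[A=1024/423 B=1024/1277 E=0 F=0 G=0] → run E
t=3: vr[A=1024/423 B=1024/1277 C=0 E=1024/3121 F=0 G=0] → run C
t=4: vr[A=1024/423 B=1024/1277 C=1024/335 E=1024/3121 F=0 G=0] → run F
t=5: vr[A=1024/423 B=1024/1277 C=1024/335 E=1024/3121 F=1024/1277 G=0] → run G
t=6: vr[A=1024/423 B=1024/1277 C=1024/335 E=1024/3121 F=1024/1277 G=1024/1991] → run E
t=7: vr[A=1024/423 B=1024/1277 C=1024/335 E=2048/3121 F=1024/1277 G=1024/1991] → run G
t=8: vr[A=1024/423 B=1024/1277 C=1024/335 E=2048/3121 F=1024/1277 G=2048/1991] → run E
t=9: vr[A=1024/423 B=1024/1277 C=1024/335 E=3072/3121 F=1024/1277 G=2048/1991] → run B
t=10: vr[A=1024/423 B=2048/1277 C=1024/335 E=3072/3121 F=1024/1277 G=2048/1991] → run F
t=11: vr[A=1024/423 B=2048/1277 C=1024/335 E=3072/3121 F=2048/1277 G=2048/1991] → run E
t=12: vr[A=1024/423 B=2048/1277 C=1024/335 E=4096/3121 F=2048/1277 G=2048/1991] → run G
t=13: vr[A=1024/423 B=2048/1277 C=1024/335 E=4096/3121 F=2048/1277 G=3072/1991] → run E
t=14: vr[A=1024/423 B=2048/1277 C=1024/335 F=2048/1277 G=3072/1991] → run G
t=15: vr[A=1024/423 B=2048/1277 C=1024/335 F=2048/1277 G=4096/1991] → run B
t=16: vr[A=1024/423 C=1024/335 F=2048/1277 G=4096/1991] → run F
t=17: vr[A=1024/423 C=1024/335 G=4096/1991] → run G
t=18: vr[A=1024/423 C=1024/335] → run A
t=19: vr[A=2048/423 C=1024/335] → run C
t=20: vr[A=2048/423 C=2048/335] → run A
t=21: vr[A=1024/141 C=2048/335] → run C
t=22: vr[A=1024/141] → run A
t=23: (idle)
t=24: (idle)
t=25: (idle)

vruntime(A, start of tick 11) = 1024/423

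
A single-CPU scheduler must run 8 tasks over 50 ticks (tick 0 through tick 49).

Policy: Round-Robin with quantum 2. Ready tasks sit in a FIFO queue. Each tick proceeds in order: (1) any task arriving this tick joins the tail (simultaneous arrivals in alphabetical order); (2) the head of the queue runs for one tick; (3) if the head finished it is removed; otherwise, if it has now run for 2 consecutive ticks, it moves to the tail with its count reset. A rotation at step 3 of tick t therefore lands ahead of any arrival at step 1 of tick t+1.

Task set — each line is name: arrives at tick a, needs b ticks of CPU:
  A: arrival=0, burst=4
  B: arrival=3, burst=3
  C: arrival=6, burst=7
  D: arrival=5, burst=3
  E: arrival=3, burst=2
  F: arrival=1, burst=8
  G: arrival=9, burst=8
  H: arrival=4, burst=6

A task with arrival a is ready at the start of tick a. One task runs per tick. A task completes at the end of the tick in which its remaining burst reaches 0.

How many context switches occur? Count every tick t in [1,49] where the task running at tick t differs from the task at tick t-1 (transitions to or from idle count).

context switches = 22

t=0: queue=[A] q_used=0 → run A
t=1: queue=[A,F] q_used=1 → run A
t=2: queue=[F,A] q_used=0 → run F
t=3: queue=[F,A,B,E] q_used=1 → run F
t=4: queue=[A,B,E,F,H] q_used=0 → run A
t=5: queue=[A,B,E,F,H,D] q_used=1 → run A
t=6: queue=[B,E,F,H,D,C] q_used=0 → run B
t=7: queue=[B,E,F,H,D,C] q_used=1 → run B
t=8: queue=[E,F,H,D,C,B] q_used=0 → run E
t=9: queue=[E,F,H,D,C,B,G] q_used=1 → run E
t=10: queue=[F,H,D,C,B,G] q_used=0 → run F
t=11: queue=[F,H,D,C,B,G] q_used=1 → run F
t=12: queue=[H,D,C,B,G,F] q_used=0 → run H
t=13: queue=[H,D,C,B,G,F] q_used=1 → run H
t=14: queue=[D,C,B,G,F,H] q_used=0 → run D
t=15: queue=[D,C,B,G,F,H] q_used=1 → run D
t=16: queue=[C,B,G,F,H,D] q_used=0 → run C
t=17: queue=[C,B,G,F,H,D] q_used=1 → run C
t=18: queue=[B,G,F,H,D,C] q_used=0 → run B
t=19: queue=[G,F,H,D,C] q_used=0 → run G
t=20: queue=[G,F,H,D,C] q_used=1 → run G
t=21: queue=[F,H,D,C,G] q_used=0 → run F
t=22: queue=[F,H,D,C,G] q_used=1 → run F
t=23: queue=[H,D,C,G,F] q_used=0 → run H
t=24: queue=[H,D,C,G,F] q_used=1 → run H
t=25: queue=[D,C,G,F,H] q_used=0 → run D
t=26: queue=[C,G,F,H] q_used=0 → run C
t=27: queue=[C,G,F,H] q_used=1 → run C
t=28: queue=[G,F,H,C] q_used=0 → run G
t=29: queue=[G,F,H,C] q_used=1 → run G
t=30: queue=[F,H,C,G] q_used=0 → run F
t=31: queue=[F,H,C,G] q_used=1 → run F
t=32: queue=[H,C,G] q_used=0 → run H
t=33: queue=[H,C,G] q_used=1 → run H
t=34: queue=[C,G] q_used=0 → run C
t=35: queue=[C,G] q_used=1 → run C
t=36: queue=[G,C] q_used=0 → run G
t=37: queue=[G,C] q_used=1 → run G
t=38: queue=[C,G] q_used=0 → run C
t=39: queue=[G] q_used=0 → run G
t=40: queue=[G] q_used=1 → run G
t=41: (idle)
t=42: (idle)
t=43: (idle)
t=44: (idle)
t=45: (idle)
t=46: (idle)
t=47: (idle)
t=48: (idle)
t=49: (idle)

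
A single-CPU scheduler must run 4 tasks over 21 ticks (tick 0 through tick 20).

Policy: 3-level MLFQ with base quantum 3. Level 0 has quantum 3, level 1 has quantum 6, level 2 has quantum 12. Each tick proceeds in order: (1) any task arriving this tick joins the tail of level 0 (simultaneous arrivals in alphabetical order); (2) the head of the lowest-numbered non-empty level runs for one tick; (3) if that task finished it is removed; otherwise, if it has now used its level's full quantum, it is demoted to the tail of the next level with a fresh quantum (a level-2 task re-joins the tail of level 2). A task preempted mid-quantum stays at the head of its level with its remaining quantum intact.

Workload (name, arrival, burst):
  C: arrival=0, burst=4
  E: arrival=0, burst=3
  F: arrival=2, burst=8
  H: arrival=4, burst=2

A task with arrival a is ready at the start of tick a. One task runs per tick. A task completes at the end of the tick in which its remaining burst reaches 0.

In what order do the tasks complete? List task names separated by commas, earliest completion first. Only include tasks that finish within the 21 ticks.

completion order = E, H, C, F

t=0: L0/L1/L2 = CE/-/- → run C
t=1: L0/L1/L2 = CE/-/- → run C
t=2: L0/L1/L2 = CEF/-/- → run C
t=3: L0/L1/L2 = EF/C/- → run E
t=4: L0/L1/L2 = EFH/C/- → run E
t=5: L0/L1/L2 = EFH/C/- → run E
t=6: L0/L1/L2 = FH/C/- → run F
t=7: L0/L1/L2 = FH/C/- → run F
t=8: L0/L1/L2 = FH/C/- → run F
t=9: L0/L1/L2 = H/CF/- → run H
t=10: L0/L1/L2 = H/CF/- → run H
t=11: L0/L1/L2 = -/CF/- → run C
t=12: L0/L1/L2 = -/F/- → run F
t=13: L0/L1/L2 = -/F/- → run F
t=14: L0/L1/L2 = -/F/- → run F
t=15: L0/L1/L2 = -/F/- → run F
t=16: L0/L1/L2 = -/F/- → run F
t=17: (idle)
t=18: (idle)
t=19: (idle)
t=20: (idle)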